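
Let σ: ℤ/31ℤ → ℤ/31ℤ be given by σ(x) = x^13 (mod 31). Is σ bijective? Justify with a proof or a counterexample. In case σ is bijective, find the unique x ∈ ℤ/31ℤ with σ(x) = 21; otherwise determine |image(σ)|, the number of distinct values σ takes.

Since 31 is prime, the nonzero elements of ℤ/31ℤ form a cyclic group of order 30.
As gcd(13, 30) = 1, raising to the 13th power is a bijection on this group: if x_1^13 ≡ x_2^13 then (x_1x_2^{−1})^13 = 1, and the only element of order dividing gcd(13, 30) = 1 is 1, so x_1 = x_2.
With σ(0) = 0 this makes σ injective on all of ℤ/31ℤ, hence bijective (finite equal-size domain and codomain). In particular σ is bijective.
Since σ is bijective, we find the preimage of 21. The inverse of x ↦ x^13 on (ℤ/31ℤ)^× is x ↦ x^7, because 13·7 = 91 = 3·30 + 1 ≡ 1 (mod 30) and x^{30} = 1 for x ≠ 0 (Fermat). So σ⁻¹(21) = 21^7 mod 31.
Repeated squaring mod 31: 21^1 ≡ 21, 21^2 ≡ 21² = 441 ≡ 7, 21^4 ≡ 7² = 49 ≡ 18. Since 7 = 4 + 2 + 1, 21^7 ≡ 18·7·21: 18·7 = 126 ≡ 2, then 2·21 = 42 ≡ 11. So 21^7 ≡ 11 (mod 31).
Hence σ⁻¹(21) = 11.

11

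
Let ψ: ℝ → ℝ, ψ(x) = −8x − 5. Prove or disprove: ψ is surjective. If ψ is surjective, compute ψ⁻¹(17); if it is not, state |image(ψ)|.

For any y ∈ ℝ, x = (y + 5)/(−8) satisfies ψ(x) = y.
So ψ is surjective.
Since ψ is surjective, we compute ψ⁻¹(17) = (17 + 5)/(−8) = −11/4.

-11/4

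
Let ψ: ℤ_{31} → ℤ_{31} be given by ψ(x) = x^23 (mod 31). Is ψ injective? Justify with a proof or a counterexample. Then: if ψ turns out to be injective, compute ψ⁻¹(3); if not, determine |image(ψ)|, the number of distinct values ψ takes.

Since 31 is prime, the nonzero elements of ℤ_{31} form a cyclic group of order 30.
As gcd(23, 30) = 1, raising to the 23rd power is a bijection on this group: if u^23 ≡ v^23 then (uv^{−1})^23 = 1, and the only element of order dividing gcd(23, 30) = 1 is 1, so u = v.
With ψ(0) = 0 this makes ψ injective on all of ℤ_{31}, hence bijective (finite equal-size domain and codomain). In particular ψ is injective.
Since ψ is injective, we find the preimage of 3. The inverse of x ↦ x^23 on (ℤ_{31})^× is x ↦ x^17, because 23·17 = 391 = 13·30 + 1 ≡ 1 (mod 30) and x^{30} = 1 for x ≠ 0 (Fermat). So ψ⁻¹(3) = 3^17 mod 31.
Repeated squaring mod 31: 3^1 ≡ 3, 3^2 ≡ 3² = 9, 3^4 ≡ 9² = 81 ≡ 19, 3^8 ≡ 19² = 361 ≡ 20, 3^16 ≡ 20² = 400 ≡ 28. Since 17 = 16 + 1, 3^17 ≡ 28·3: 28·3 = 84 ≡ 22. So 3^17 ≡ 22 (mod 31).
Hence ψ⁻¹(3) = 22.

22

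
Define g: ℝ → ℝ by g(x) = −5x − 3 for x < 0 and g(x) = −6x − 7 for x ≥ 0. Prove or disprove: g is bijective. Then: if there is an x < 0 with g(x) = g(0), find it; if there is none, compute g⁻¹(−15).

4/3

Both pieces are strictly decreasing (slopes −5 and −6), so each is injective on its own interval.
The left piece maps (−∞, 0) onto (−3, ∞); the right piece maps [0, ∞) onto (−∞, −7].
The images leave a gap (−3 has no preimage), so g is not surjective, hence not bijective.
Because the two images are disjoint, no x < 0 has g(x) = g(0), so we compute g⁻¹(−15): −15 lies in (−∞, −7], so solve −6x − 7 = −15: x = (−15 + 7)/(−6) = 4/3.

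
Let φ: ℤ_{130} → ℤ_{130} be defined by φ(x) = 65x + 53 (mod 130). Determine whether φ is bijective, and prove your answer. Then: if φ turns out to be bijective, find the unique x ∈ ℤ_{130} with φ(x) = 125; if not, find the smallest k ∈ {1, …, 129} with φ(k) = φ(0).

2

Recall that φ is injective if φ(x_1) = φ(x_2) implies x_1 = x_2.
We have gcd(65, 130) = 65 > 1. Taking x_1 = 0 and x_2 = 2: φ(0) = 53 and φ(2) = 65·2 + 53 = 183 ≡ 53 (mod 130).
So φ(0) = φ(2) while 0 ≠ 2, hence φ is not injective, hence not bijective.
Since φ is not bijective, we find the least positive k with φ(k) = φ(0): this means 65k ≡ 0 (mod 130), i.e. 130 ∣ 65k. Since gcd(65, 130) = 65, dividing through by 65 this holds exactly when 2 ∣ k.
The smallest positive such k is 2.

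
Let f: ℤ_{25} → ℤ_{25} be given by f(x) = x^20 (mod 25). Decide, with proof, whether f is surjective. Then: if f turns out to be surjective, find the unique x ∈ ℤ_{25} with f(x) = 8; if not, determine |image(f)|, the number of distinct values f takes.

f(1) = 1^20 = 1.
f(2): Repeated squaring mod 25: 2^1 ≡ 2, 2^2 ≡ 2² = 4, 2^4 ≡ 4² = 16, 2^8 ≡ 16² = 256 ≡ 6, 2^16 ≡ 6² = 36 ≡ 11. Since 20 = 16 + 4, 2^20 ≡ 11·16: 11·16 = 176 ≡ 1. So 2^20 ≡ 1 (mod 25).
So f(1) = f(2) = 1 while 1 ≠ 2, thus f is not injective.
A non-injective map from the 25-element set ℤ_{25} to itself takes at most 24 distinct values, so it cannot be surjective. Hence f is not surjective.
Since f is not surjective, we determine |image(f)|. Computing x^20 mod 25 for each x (by repeated squaring, reducing mod 25 at every step), the values f(0), f(1), …, f(24) are: 0, 1, 1, 1, 1, 0, 1, 1, 1, 1, 0, 1, 1, 1, 1, 0, 1, 1, 1, 1, 0, 1, 1, 1, 1.
The distinct values are {0, 1}; there are 2 of them.

2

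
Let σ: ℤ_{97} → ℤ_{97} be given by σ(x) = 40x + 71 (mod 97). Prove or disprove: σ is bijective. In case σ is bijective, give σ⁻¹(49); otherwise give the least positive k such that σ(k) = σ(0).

If σ(s) = σ(t), then 40s ≡ 40t (mod 97). Because gcd(40, 97) = 1, we may cancel 40 to get s ≡ t (mod 97).
We now compute 40⁻¹ mod 97 explicitly. Euclid's algorithm: 97 = 2·40 + 17, 40 = 2·17 + 6, 17 = 2·6 + 5, 6 = 1·5 + 1; back-substituting gives 1 = 17·40 − 7·97, so 40⁻¹ ≡ 17 (mod 97).
Then y ↦ 17(y − 71) is a two-sided inverse to σ, so every y ∈ ℤ_{97} has a preimage.
Hence σ is bijective.
Since σ is bijective, we find σ⁻¹(49): we need 40x ≡ 49 − 71 ≡ 75 (mod 97). Using 40⁻¹ = 17: x ≡ 17·75 = 1275 = 13·97 + 14, so x = 14.
Check: σ(14) = 40·14 + 71 = 631 = 6·97 + 49 ≡ 49 (mod 97).

14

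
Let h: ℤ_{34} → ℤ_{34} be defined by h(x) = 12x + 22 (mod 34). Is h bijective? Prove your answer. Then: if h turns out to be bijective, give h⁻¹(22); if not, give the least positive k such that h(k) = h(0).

17

By definition, h is injective when h(a) = h(b) forces a = b.
We have gcd(12, 34) = 2 > 1. Taking a = 0 and b = 17: h(0) = 22 and h(17) = 12·17 + 22 = 226 ≡ 22 (mod 34).
So h(0) = h(17) while 0 ≠ 17, so h is not injective, hence not bijective.
Since h is not bijective, we find the least positive k with h(k) = h(0): this means 12k ≡ 0 (mod 34), i.e. 34 ∣ 12k. Since gcd(12, 34) = 2, dividing through by 2 this holds exactly when 17 ∣ 6k, and as gcd(6, 17) = 1, exactly when 17 ∣ k.
The smallest positive such k is 17.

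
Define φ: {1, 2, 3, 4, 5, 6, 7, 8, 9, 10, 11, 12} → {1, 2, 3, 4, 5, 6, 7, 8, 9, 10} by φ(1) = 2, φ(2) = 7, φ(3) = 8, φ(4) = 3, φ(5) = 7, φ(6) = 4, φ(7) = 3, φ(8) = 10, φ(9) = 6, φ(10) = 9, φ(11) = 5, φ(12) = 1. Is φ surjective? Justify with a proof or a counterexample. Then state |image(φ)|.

Every element of the codomain has a preimage: 1 = φ(12), 2 = φ(1), 3 = φ(4), 4 = φ(6), 5 = φ(11), 6 = φ(9), 7 = φ(2), 8 = φ(3), 9 = φ(10), 10 = φ(8).
Therefore φ is surjective.
The image of φ is {1, 2, 3, 4, 5, 6, 7, 8, 9, 10}, which has 10 elements.

10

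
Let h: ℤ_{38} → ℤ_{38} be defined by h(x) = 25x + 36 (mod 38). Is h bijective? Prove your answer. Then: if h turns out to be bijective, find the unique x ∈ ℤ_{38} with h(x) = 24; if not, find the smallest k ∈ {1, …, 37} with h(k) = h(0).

Suppose h(a) = h(b) in ℤ_{38}. Then 25a + 36 ≡ 25b + 36 (mod 38), thus 25(a − b) ≡ 0 (mod 38).
Since gcd(25, 38) = 1, 25 is invertible modulo 38, so a − b ≡ 0 (mod 38), i.e. a = b.
We now compute 25⁻¹ mod 38 explicitly. Euclid's algorithm: 38 = 1·25 + 13, 25 = 1·13 + 12, 13 = 1·12 + 1; back-substituting gives 1 = 35·25 − 23·38, so 25⁻¹ ≡ 35 (mod 38).
Then y ↦ 35(y − 36) is a two-sided inverse to h, so every y ∈ ℤ_{38} has a preimage.
Thus h is bijective.
Since h is bijective, we compute h⁻¹(24): solve 25x + 36 ≡ 24 (mod 38), i.e. 25x ≡ 26 (mod 38).
Multiplying by 25⁻¹ = 35 gives x ≡ 35·26 = 910 = 23·38 + 36 ≡ 36 (mod 38).
Check: h(36) = 25·36 + 36 = 936 = 24·38 + 24 ≡ 24 (mod 38).

36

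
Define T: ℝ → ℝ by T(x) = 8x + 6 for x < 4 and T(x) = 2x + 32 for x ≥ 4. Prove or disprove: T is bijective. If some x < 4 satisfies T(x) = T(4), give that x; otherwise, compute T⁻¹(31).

Both pieces are strictly increasing (slopes 8 and 2), so each is injective on its own interval.
The left piece maps (−∞, 4) onto (−∞, 38); the right piece maps [4, ∞) onto [40, ∞).
The images leave a gap (38 has no preimage), so T is not surjective, hence not bijective.
Because the two images are disjoint, no x < 4 has T(x) = T(4), so we compute T⁻¹(31): 31 lies in (−∞, 38), so solve 8x + 6 = 31: x = (31 − 6)/8 = 25/8.

25/8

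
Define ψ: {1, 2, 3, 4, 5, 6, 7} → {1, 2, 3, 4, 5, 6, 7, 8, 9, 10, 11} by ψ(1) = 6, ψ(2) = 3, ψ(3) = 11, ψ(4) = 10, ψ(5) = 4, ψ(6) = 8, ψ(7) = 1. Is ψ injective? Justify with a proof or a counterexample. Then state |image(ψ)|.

7

The values ψ(1), …, ψ(7) are 6, 3, 11, 10, 4, 8, 1 — all distinct.
So ψ(x_1) = ψ(x_2) only when x_1 = x_2, and ψ is injective.
The image of ψ is {1, 3, 4, 6, 8, 10, 11}, which has 7 elements.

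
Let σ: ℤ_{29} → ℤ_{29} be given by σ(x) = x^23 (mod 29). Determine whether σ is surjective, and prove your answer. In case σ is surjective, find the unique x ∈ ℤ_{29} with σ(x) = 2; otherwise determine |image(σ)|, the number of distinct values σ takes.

18

Since 29 is prime, the nonzero elements of ℤ_{29} form a cyclic group of order 28.
As gcd(23, 28) = 1, raising to the 23rd power is a bijection on this group: if a^23 ≡ b^23 then (ab^{−1})^23 = 1, and the only element of order dividing gcd(23, 28) = 1 is 1, so a = b.
With σ(0) = 0 this makes σ injective on all of ℤ_{29}, hence bijective (finite equal-size domain and codomain). In particular σ is surjective.
Since σ is surjective, we find the preimage of 2. The inverse of x ↦ x^23 on (ℤ_{29})^× is x ↦ x^11, because 23·11 = 253 = 9·28 + 1 ≡ 1 (mod 28) and x^{28} = 1 for x ≠ 0 (Fermat). So σ⁻¹(2) = 2^11 mod 29.
Repeated squaring mod 29: 2^1 ≡ 2, 2^2 ≡ 2² = 4, 2^4 ≡ 4² = 16, 2^8 ≡ 16² = 256 ≡ 24. Since 11 = 8 + 2 + 1, 2^11 ≡ 24·4·2: 24·4 = 96 ≡ 9, then 9·2 = 18. So 2^11 ≡ 18 (mod 29).
Hence σ⁻¹(2) = 18.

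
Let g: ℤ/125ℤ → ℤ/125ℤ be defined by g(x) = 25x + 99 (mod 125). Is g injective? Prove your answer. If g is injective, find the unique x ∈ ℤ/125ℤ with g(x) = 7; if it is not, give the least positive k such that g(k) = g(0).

5

We have gcd(25, 125) = 25 > 1. Taking u = 0 and v = 5: g(0) = 99 and g(5) = 25·5 + 99 = 224 ≡ 99 (mod 125).
So g(0) = g(5) while 0 ≠ 5, so g is not injective.
Since g is not injective, we find the least positive k with g(k) = g(0): this means 25k ≡ 0 (mod 125), i.e. 125 ∣ 25k. Since gcd(25, 125) = 25, dividing through by 25 this holds exactly when 5 ∣ k.
The smallest positive such k is 5.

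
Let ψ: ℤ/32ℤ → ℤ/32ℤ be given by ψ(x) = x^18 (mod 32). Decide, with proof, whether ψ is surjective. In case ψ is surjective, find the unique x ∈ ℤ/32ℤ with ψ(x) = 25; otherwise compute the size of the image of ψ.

5

ψ(0) = 0^18 = 0.
ψ(2): Repeated squaring mod 32: 2^1 ≡ 2, 2^2 ≡ 2² = 4, 2^4 ≡ 4² = 16, 2^8 ≡ 16² = 256 ≡ 0, 2^16 ≡ 0² = 0. Since 18 = 16 + 2, 2^18 ≡ 0·4: 0·4 = 0. So 2^18 ≡ 0 (mod 32).
So ψ(0) = ψ(2) = 0 while 0 ≠ 2, so ψ is not injective.
A non-injective map from the 32-element set ℤ/32ℤ to itself takes at most 31 distinct values, so it cannot be surjective. Therefore ψ is not surjective.
Since ψ is not surjective, we determine |image(ψ)|. Computing x^18 mod 32 for each x (by repeated squaring, reducing mod 32 at every step), the values ψ(0), ψ(1), …, ψ(31) are: 0, 1, 0, 9, 0, 25, 0, 17, 0, 17, 0, 25, 0, 9, 0, 1, 0, 1, 0, 9, 0, 25, 0, 17, 0, 17, 0, 25, 0, 9, 0, 1.
The distinct values are {0, 1, 9, 17, 25}; there are 5 of them.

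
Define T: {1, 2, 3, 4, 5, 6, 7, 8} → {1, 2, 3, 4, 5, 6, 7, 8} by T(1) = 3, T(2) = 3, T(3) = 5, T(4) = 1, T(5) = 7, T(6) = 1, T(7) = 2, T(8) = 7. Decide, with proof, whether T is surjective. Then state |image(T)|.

5

No element maps to 4, so T is not surjective.
The image of T is {1, 2, 3, 5, 7}, which has 5 elements.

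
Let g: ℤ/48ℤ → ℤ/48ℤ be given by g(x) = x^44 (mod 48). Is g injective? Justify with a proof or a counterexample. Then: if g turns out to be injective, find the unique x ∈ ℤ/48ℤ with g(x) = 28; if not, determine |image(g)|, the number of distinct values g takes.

g(2): Repeated squaring mod 48: 2^1 ≡ 2, 2^2 ≡ 2² = 4, 2^4 ≡ 4² = 16, 2^8 ≡ 16² = 256 ≡ 16, 2^16 ≡ 16² = 256 ≡ 16, 2^32 ≡ 16² = 256 ≡ 16. Since 44 = 32 + 8 + 4, 2^44 ≡ 16·16·16: 16·16 = 256 ≡ 16, then 16·16 = 256 ≡ 16. So 2^44 ≡ 16 (mod 48).
g(4): Repeated squaring mod 48: 4^1 ≡ 4, 4^2 ≡ 4² = 16, 4^4 ≡ 16² = 256 ≡ 16, 4^8 ≡ 16² = 256 ≡ 16, 4^16 ≡ 16² = 256 ≡ 16, 4^32 ≡ 16² = 256 ≡ 16. Since 44 = 32 + 8 + 4, 4^44 ≡ 16·16·16: 16·16 = 256 ≡ 16, then 16·16 = 256 ≡ 16. So 4^44 ≡ 16 (mod 48).
So g(2) = g(4) = 16 while 2 ≠ 4, hence g is not injective.
Since g is not injective, we determine |image(g)|. Computing x^44 mod 48 for each x (by repeated squaring, reducing mod 48 at every step), the values g(0), g(1), …, g(47) are: 0, 1, 16, 33, 16, 1, 0, 1, 16, 33, 16, 1, 0, 1, 16, 33, 16, 1, 0, 1, 16, 33, 16, 1, 0, 1, 16, 33, 16, 1, 0, 1, 16, 33, 16, 1, 0, 1, 16, 33, 16, 1, 0, 1, 16, 33, 16, 1.
The distinct values are {0, 1, 16, 33}; there are 4 of them.

4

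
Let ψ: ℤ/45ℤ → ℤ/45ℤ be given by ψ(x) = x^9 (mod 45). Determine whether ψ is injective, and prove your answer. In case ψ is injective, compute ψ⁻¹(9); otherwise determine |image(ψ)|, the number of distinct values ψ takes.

ψ(0) = 0^9 = 0.
ψ(15): Repeated squaring mod 45: 15^1 ≡ 15, 15^2 ≡ 15² = 225 ≡ 0, 15^4 ≡ 0² = 0, 15^8 ≡ 0² = 0. Since 9 = 8 + 1, 15^9 ≡ 0·15: 0·15 = 0. So 15^9 ≡ 0 (mod 45).
So ψ(0) = ψ(15) = 0 while 0 ≠ 15, therefore ψ is not injective.
Since ψ is not injective, we determine |image(ψ)|. Computing x^9 mod 45 for each x (by repeated squaring, reducing mod 45 at every step), the values ψ(0), ψ(1), …, ψ(44) are: 0, 1, 17, 18, 19, 35, 36, 37, 8, 9, 10, 26, 27, 28, 44, 0, 1, 17, 18, 19, 35, 36, 37, 8, 9, 10, 26, 27, 28, 44, 0, 1, 17, 18, 19, 35, 36, 37, 8, 9, 10, 26, 27, 28, 44.
The distinct values are {0, 1, 8, 9, 10, 17, 18, 19, 26, 27, 28, 35, 36, 37, 44}; there are 15 of them.

15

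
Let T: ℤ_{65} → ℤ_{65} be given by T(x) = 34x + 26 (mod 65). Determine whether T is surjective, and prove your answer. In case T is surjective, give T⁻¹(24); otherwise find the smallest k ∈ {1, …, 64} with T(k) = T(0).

42

Since gcd(34, 65) = 1, 34 is invertible modulo 65. Euclid's algorithm: 65 = 1·34 + 31, 34 = 1·31 + 3, 31 = 10·3 + 1; back-substituting gives 1 = 44·34 − 23·65, so 34⁻¹ ≡ 44 (mod 65).
For any y ∈ ℤ_{65}, x = 44(y − 26) mod 65 satisfies T(x) = 34·44(y − 26) + 26 ≡ y (since 34·44 ≡ 1 mod 65). So every y has a preimage.
Hence T is surjective.
Since T is surjective, we compute T⁻¹(24): solve 34x + 26 ≡ 24 (mod 65), i.e. 34x ≡ 63 (mod 65).
Multiplying by 34⁻¹ = 44 gives x ≡ 44·63 = 2772 = 42·65 + 42 ≡ 42 (mod 65).
Check: T(42) = 34·42 + 26 = 1454 = 22·65 + 24 ≡ 24 (mod 65).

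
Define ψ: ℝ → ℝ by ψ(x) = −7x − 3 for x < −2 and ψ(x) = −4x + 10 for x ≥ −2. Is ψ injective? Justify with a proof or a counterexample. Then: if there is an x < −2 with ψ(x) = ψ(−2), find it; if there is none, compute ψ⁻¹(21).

-3

Both pieces are strictly decreasing (slopes −7 and −4), so each is injective on its own interval.
The left piece maps (−∞, −2) onto (11, ∞); the right piece maps [−2, ∞) onto (−∞, 18].
These images overlap. In particular ψ(−2) = 18 (right piece), and solving −7x − 3 = 18 on the left piece gives x = −3 < −2.
So ψ(−3) = ψ(−2) with −3 ≠ −2, and ψ is not injective. This x = −3 is the requested value below −2.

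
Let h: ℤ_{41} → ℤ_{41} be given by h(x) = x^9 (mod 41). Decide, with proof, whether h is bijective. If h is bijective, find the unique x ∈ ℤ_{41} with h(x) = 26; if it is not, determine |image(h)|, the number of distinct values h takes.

Since 41 is prime, the nonzero elements of ℤ_{41} form a cyclic group of order 40.
As gcd(9, 40) = 1, raising to the 9th power is a bijection on this group: if a^9 ≡ b^9 then (ab^{−1})^9 = 1, and the only element of order dividing gcd(9, 40) = 1 is 1, so a = b.
With h(0) = 0 this makes h injective on all of ℤ_{41}, hence bijective (finite equal-size domain and codomain). In particular h is bijective.
Since h is bijective, we find the preimage of 26. The inverse of x ↦ x^9 on (ℤ_{41})^× is x ↦ x^9, because 9·9 = 81 = 2·40 + 1 ≡ 1 (mod 40) and x^{40} = 1 for x ≠ 0 (Fermat). So h⁻¹(26) = 26^9 mod 41.
Repeated squaring mod 41: 26^1 ≡ 26, 26^2 ≡ 26² = 676 ≡ 20, 26^4 ≡ 20² = 400 ≡ 31, 26^8 ≡ 31² = 961 ≡ 18. Since 9 = 8 + 1, 26^9 ≡ 18·26: 18·26 = 468 ≡ 17. So 26^9 ≡ 17 (mod 41).
Hence h⁻¹(26) = 17.

17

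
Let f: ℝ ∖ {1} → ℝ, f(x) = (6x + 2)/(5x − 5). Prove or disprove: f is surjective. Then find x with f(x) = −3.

13/21

If f(x) = 6/5, cross-multiplying gives 5(6x + 2) = 6(5x − 5), which simplifies to 10 = −30 — false.  So 6/5 has no preimage and f is not surjective.
Solving f(x) = −3: cross-multiplying gives 6x + 2 = −3(5x − 5), which rearranges to 21x = 13, so x = 13/21.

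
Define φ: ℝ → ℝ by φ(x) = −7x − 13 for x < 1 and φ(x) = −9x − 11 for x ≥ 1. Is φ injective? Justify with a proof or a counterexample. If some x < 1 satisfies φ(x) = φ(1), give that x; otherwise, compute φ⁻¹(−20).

1

Both pieces are strictly decreasing (slopes −7 and −9), so each is injective on its own interval.
The left piece maps (−∞, 1) onto (−20, ∞); the right piece maps [1, ∞) onto (−∞, −20].
These images are disjoint, so no value is attained by both pieces. Hence φ is injective.
Because the two images are disjoint, no x < 1 has φ(x) = φ(1), so we compute φ⁻¹(−20): −20 lies in (−∞, −20], so solve −9x − 11 = −20: x = (−20 + 11)/(−9) = 1.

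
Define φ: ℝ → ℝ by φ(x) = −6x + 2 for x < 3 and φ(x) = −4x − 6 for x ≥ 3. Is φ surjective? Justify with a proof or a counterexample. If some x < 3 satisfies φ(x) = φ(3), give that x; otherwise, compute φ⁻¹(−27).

21/4

Both pieces are strictly decreasing (slopes −6 and −4), so each is injective on its own interval.
The left piece maps (−∞, 3) onto (−16, ∞); the right piece maps [3, ∞) onto (−∞, −18].
The union (−16, ∞) ∪ (−∞, −18] omits the interval between −16 and −18; in particular −16 has no preimage. So φ is not surjective.
Because the two images are disjoint, no x < 3 has φ(x) = φ(3), so we compute φ⁻¹(−27): −27 lies in (−∞, −18], so solve −4x − 6 = −27: x = (−27 + 6)/(−4) = 21/4.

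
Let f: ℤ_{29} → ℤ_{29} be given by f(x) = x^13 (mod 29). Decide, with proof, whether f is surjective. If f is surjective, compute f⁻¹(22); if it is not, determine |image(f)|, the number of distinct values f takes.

4

Since 29 is prime, the nonzero elements of ℤ_{29} form a cyclic group of order 28.
As gcd(13, 28) = 1, raising to the 13th power is a bijection on this group: if x_1^13 ≡ x_2^13 then (x_1x_2^{−1})^13 = 1, and the only element of order dividing gcd(13, 28) = 1 is 1, so x_1 = x_2.
With f(0) = 0 this makes f injective on all of ℤ_{29}, hence bijective (finite equal-size domain and codomain). In particular f is surjective.
Since f is surjective, we find the preimage of 22. The inverse of x ↦ x^13 on (ℤ_{29})^× is x ↦ x^13, because 13·13 = 169 = 6·28 + 1 ≡ 1 (mod 28) and x^{28} = 1 for x ≠ 0 (Fermat). So f⁻¹(22) = 22^13 mod 29.
Repeated squaring mod 29: 22^1 ≡ 22, 22^2 ≡ 22² = 484 ≡ 20, 22^4 ≡ 20² = 400 ≡ 23, 22^8 ≡ 23² = 529 ≡ 7. Since 13 = 8 + 4 + 1, 22^13 ≡ 7·23·22: 7·23 = 161 ≡ 16, then 16·22 = 352 ≡ 4. So 22^13 ≡ 4 (mod 29).
Hence f⁻¹(22) = 4.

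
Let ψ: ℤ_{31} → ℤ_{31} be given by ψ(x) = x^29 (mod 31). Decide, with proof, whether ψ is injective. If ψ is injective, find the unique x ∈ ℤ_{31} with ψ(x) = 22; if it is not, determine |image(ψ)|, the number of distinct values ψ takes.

Since 31 is prime, the nonzero elements of ℤ_{31} form a cyclic group of order 30.
As gcd(29, 30) = 1, raising to the 29th power is a bijection on this group: if u^29 ≡ v^29 then (uv^{−1})^29 = 1, and the only element of order dividing gcd(29, 30) = 1 is 1, so u = v.
With ψ(0) = 0 this makes ψ injective on all of ℤ_{31}, hence bijective (finite equal-size domain and codomain). In particular ψ is injective.
Since ψ is injective, we find the preimage of 22. The inverse of x ↦ x^29 on (ℤ_{31})^× is x ↦ x^29, because 29·29 = 841 = 28·30 + 1 ≡ 1 (mod 30) and x^{30} = 1 for x ≠ 0 (Fermat). So ψ⁻¹(22) = 22^29 mod 31.
Repeated squaring mod 31: 22^1 ≡ 22, 22^2 ≡ 22² = 484 ≡ 19, 22^4 ≡ 19² = 361 ≡ 20, 22^8 ≡ 20² = 400 ≡ 28, 22^16 ≡ 28² = 784 ≡ 9. Since 29 = 16 + 8 + 4 + 1, 22^29 ≡ 9·28·20·22: 9·28 = 252 ≡ 4, then 4·20 = 80 ≡ 18, then 18·22 = 396 ≡ 24. So 22^29 ≡ 24 (mod 31).
Hence ψ⁻¹(22) = 24.

24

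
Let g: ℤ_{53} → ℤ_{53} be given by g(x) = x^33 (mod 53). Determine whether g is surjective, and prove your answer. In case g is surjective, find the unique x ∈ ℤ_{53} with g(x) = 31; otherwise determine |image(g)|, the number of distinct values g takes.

2

Since 53 is prime, the nonzero elements of ℤ_{53} form a cyclic group of order 52.
As gcd(33, 52) = 1, raising to the 33rd power is a bijection on this group: if u^33 ≡ v^33 then (uv^{−1})^33 = 1, and the only element of order dividing gcd(33, 52) = 1 is 1, so u = v.
With g(0) = 0 this makes g injective on all of ℤ_{53}, hence bijective (finite equal-size domain and codomain). In particular g is surjective.
Since g is surjective, we find the preimage of 31. The inverse of x ↦ x^33 on (ℤ_{53})^× is x ↦ x^41, because 33·41 = 1353 = 26·52 + 1 ≡ 1 (mod 52) and x^{52} = 1 for x ≠ 0 (Fermat). So g⁻¹(31) = 31^41 mod 53.
Repeated squaring mod 53: 31^1 ≡ 31, 31^2 ≡ 31² = 961 ≡ 7, 31^4 ≡ 7² = 49, 31^8 ≡ 49² = 2401 ≡ 16, 31^16 ≡ 16² = 256 ≡ 44, 31^32 ≡ 44² = 1936 ≡ 28. Since 41 = 32 + 8 + 1, 31^41 ≡ 28·16·31: 28·16 = 448 ≡ 24, then 24·31 = 744 ≡ 2. So 31^41 ≡ 2 (mod 53).
Hence g⁻¹(31) = 2.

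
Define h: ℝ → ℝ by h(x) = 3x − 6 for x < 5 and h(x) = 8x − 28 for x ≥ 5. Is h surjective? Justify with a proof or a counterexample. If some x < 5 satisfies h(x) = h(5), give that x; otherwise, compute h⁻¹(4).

10/3

Both pieces are strictly increasing (slopes 3 and 8), so each is injective on its own interval.
The left piece maps (−∞, 5) onto (−∞, 9); the right piece maps [5, ∞) onto [12, ∞).
The union (−∞, 9) ∪ [12, ∞) omits the interval between 9 and 12; in particular 9 has no preimage. So h is not surjective.
Because the two images are disjoint, no x < 5 has h(x) = h(5), so we compute h⁻¹(4): 4 lies in (−∞, 9), so solve 3x − 6 = 4: x = (4 + 6)/3 = 10/3.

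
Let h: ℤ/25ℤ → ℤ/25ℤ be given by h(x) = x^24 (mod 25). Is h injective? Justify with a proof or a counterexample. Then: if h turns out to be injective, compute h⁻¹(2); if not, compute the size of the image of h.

h(3): Repeated squaring mod 25: 3^1 ≡ 3, 3^2 ≡ 3² = 9, 3^4 ≡ 9² = 81 ≡ 6, 3^8 ≡ 6² = 36 ≡ 11, 3^16 ≡ 11² = 121 ≡ 21. Since 24 = 16 + 8, 3^24 ≡ 21·11: 21·11 = 231 ≡ 6. So 3^24 ≡ 6 (mod 25).
h(4): Repeated squaring mod 25: 4^1 ≡ 4, 4^2 ≡ 4² = 16, 4^4 ≡ 16² = 256 ≡ 6, 4^8 ≡ 6² = 36 ≡ 11, 4^16 ≡ 11² = 121 ≡ 21. Since 24 = 16 + 8, 4^24 ≡ 21·11: 21·11 = 231 ≡ 6. So 4^24 ≡ 6 (mod 25).
So h(3) = h(4) = 6 while 3 ≠ 4, hence h is not injective.
Since h is not injective, we determine |image(h)|. Computing x^24 mod 25 for each x (by repeated squaring, reducing mod 25 at every step), the values h(0), h(1), …, h(24) are: 0, 1, 16, 6, 6, 0, 21, 1, 21, 11, 0, 16, 11, 11, 16, 0, 11, 21, 1, 21, 0, 6, 6, 16, 1.
The distinct values are {0, 1, 6, 11, 16, 21}; there are 6 of them.

6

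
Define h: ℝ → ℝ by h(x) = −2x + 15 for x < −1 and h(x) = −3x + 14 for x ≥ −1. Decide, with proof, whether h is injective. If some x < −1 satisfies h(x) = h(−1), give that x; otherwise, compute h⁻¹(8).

2

Both pieces are strictly decreasing (slopes −2 and −3), so each is injective on its own interval.
The left piece maps (−∞, −1) onto (17, ∞); the right piece maps [−1, ∞) onto (−∞, 17].
These images are disjoint, so no value is attained by both pieces. Hence h is injective.
Because the two images are disjoint, no x < −1 has h(x) = h(−1), so we compute h⁻¹(8): 8 lies in (−∞, 17], so solve −3x + 14 = 8: x = (8 − 14)/(−3) = 2.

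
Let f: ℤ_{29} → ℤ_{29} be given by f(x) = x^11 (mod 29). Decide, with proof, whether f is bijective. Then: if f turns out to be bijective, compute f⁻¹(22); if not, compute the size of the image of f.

Since 29 is prime, the nonzero elements of ℤ_{29} form a cyclic group of order 28.
As gcd(11, 28) = 1, raising to the 11th power is a bijection on this group: if u^11 ≡ v^11 then (uv^{−1})^11 = 1, and the only element of order dividing gcd(11, 28) = 1 is 1, so u = v.
With f(0) = 0 this makes f injective on all of ℤ_{29}, hence bijective (finite equal-size domain and codomain). In particular f is bijective.
Since f is bijective, we find the preimage of 22. The inverse of x ↦ x^11 on (ℤ_{29})^× is x ↦ x^23, because 11·23 = 253 = 9·28 + 1 ≡ 1 (mod 28) and x^{28} = 1 for x ≠ 0 (Fermat). So f⁻¹(22) = 22^23 mod 29.
Repeated squaring mod 29: 22^1 ≡ 22, 22^2 ≡ 22² = 484 ≡ 20, 22^4 ≡ 20² = 400 ≡ 23, 22^8 ≡ 23² = 529 ≡ 7, 22^16 ≡ 7² = 49 ≡ 20. Since 23 = 16 + 4 + 2 + 1, 22^23 ≡ 20·23·20·22: 20·23 = 460 ≡ 25, then 25·20 = 500 ≡ 7, then 7·22 = 154 ≡ 9. So 22^23 ≡ 9 (mod 29).
Hence f⁻¹(22) = 9.

9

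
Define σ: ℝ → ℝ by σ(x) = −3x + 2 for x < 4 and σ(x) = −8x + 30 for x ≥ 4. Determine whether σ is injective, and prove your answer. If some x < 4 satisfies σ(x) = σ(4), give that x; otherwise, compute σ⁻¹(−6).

4/3

Both pieces are strictly decreasing (slopes −3 and −8), so each is injective on its own interval.
The left piece maps (−∞, 4) onto (−10, ∞); the right piece maps [4, ∞) onto (−∞, −2].
These images overlap. In particular σ(4) = −2 (right piece), and solving −3x + 2 = −2 on the left piece gives x = 4/3 < 4.
So σ(4/3) = σ(4) with 4/3 ≠ 4, and σ is not injective. This x = 4/3 is the requested value below 4.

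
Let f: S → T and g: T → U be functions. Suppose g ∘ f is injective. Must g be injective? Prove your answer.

not injective

No. Take S = {0, 1, 2}, T = {0, 1, 2, 3, 4, 5}, U = {0, 1, 2, 3, 4, 5}, f(a) = a for each a ∈ S, and g(b) = 4 if b ∈ {4, 5} else g(b) = b.
Then g ∘ f = f is injective (S ⊂ T and f is the inclusion), but g(4) = g(5) = 4 with 4 ≠ 5, so g is not injective.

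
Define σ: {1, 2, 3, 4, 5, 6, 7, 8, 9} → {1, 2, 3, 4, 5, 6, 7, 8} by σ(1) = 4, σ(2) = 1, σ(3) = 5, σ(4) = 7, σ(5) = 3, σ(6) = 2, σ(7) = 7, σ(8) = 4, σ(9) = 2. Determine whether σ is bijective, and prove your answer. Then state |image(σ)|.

6

σ(4) = 7 = σ(7) with 4 ≠ 7, so σ is not injective, hence not bijective.
The image of σ is {1, 2, 3, 4, 5, 7}, which has 6 elements.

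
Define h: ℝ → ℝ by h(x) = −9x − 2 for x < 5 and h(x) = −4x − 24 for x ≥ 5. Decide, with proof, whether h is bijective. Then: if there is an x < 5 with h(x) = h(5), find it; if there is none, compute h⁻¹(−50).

Both pieces are strictly decreasing (slopes −9 and −4), so each is injective on its own interval.
The left piece maps (−∞, 5) onto (−47, ∞); the right piece maps [5, ∞) onto (−∞, −44].
These images overlap. In particular h(5) = −44 (right piece), and solving −9x − 2 = −44 on the left piece gives x = 14/3 < 5.
So h(14/3) = h(5) with 14/3 ≠ 5, and h is not injective, hence not bijective. This x = 14/3 is the requested value below 5.

14/3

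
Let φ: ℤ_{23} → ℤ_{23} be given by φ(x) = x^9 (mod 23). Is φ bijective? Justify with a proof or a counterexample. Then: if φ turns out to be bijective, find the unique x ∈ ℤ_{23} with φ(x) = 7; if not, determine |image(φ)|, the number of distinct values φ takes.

17

Since 23 is prime, the nonzero elements of ℤ_{23} form a cyclic group of order 22.
As gcd(9, 22) = 1, raising to the 9th power is a bijection on this group: if s^9 ≡ t^9 then (st^{−1})^9 = 1, and the only element of order dividing gcd(9, 22) = 1 is 1, so s = t.
With φ(0) = 0 this makes φ injective on all of ℤ_{23}, hence bijective (finite equal-size domain and codomain). In particular φ is bijective.
Since φ is bijective, we find the preimage of 7. The inverse of x ↦ x^9 on (ℤ_{23})^× is x ↦ x^5, because 9·5 = 45 = 2·22 + 1 ≡ 1 (mod 22) and x^{22} = 1 for x ≠ 0 (Fermat). So φ⁻¹(7) = 7^5 mod 23.
Repeated squaring mod 23: 7^1 ≡ 7, 7^2 ≡ 7² = 49 ≡ 3, 7^4 ≡ 3² = 9. Since 5 = 4 + 1, 7^5 ≡ 9·7: 9·7 = 63 ≡ 17. So 7^5 ≡ 17 (mod 23).
Hence φ⁻¹(7) = 17.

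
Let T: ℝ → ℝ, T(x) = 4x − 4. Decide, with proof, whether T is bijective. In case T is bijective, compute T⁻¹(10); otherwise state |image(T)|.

7/2

Suppose T(x_1) = T(x_2). Then 4x_1 − 4 = 4x_2 − 4, thus 4x_1 = 4x_2, thus x_1 = x_2.
For any y ∈ ℝ, x = (y + 4)/4 satisfies T(x) = y.
So T is bijective.
Since T is bijective, we compute T⁻¹(10) = (10 + 4)/4 = 7/2.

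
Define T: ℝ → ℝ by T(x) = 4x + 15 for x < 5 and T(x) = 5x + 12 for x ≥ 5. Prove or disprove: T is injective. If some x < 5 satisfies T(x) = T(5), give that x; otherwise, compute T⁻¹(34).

19/4

Both pieces are strictly increasing (slopes 4 and 5), so each is injective on its own interval.
The left piece maps (−∞, 5) onto (−∞, 35); the right piece maps [5, ∞) onto [37, ∞).
These images are disjoint, so no value is attained by both pieces. Hence T is injective.
Because the two images are disjoint, no x < 5 has T(x) = T(5), so we compute T⁻¹(34): 34 lies in (−∞, 35), so solve 4x + 15 = 34: x = (34 − 15)/4 = 19/4.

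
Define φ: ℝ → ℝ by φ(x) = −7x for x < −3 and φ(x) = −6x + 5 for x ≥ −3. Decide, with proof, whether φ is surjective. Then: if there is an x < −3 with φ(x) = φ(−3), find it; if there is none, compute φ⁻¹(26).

-23/7

Both pieces are strictly decreasing (slopes −7 and −6), so each is injective on its own interval.
The left piece maps (−∞, −3) onto (21, ∞); the right piece maps [−3, ∞) onto (−∞, 23].
The union (21, ∞) ∪ (−∞, 23] covers ℝ, so φ is surjective.
For the follow-up: the images overlap, so an x < −3 with φ(x) = φ(−3) exists. φ(−3) = 23; solving −7x = 23 for x < −3 gives x = (23 − 0)/(−7) = −23/7.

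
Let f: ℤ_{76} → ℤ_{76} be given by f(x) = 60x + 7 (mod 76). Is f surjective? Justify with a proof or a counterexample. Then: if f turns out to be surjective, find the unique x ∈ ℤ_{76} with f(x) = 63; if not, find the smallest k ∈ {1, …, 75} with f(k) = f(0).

Since gcd(60, 76) = 4, we have 60x ≡ 0 (mod 4) for all x, so f(x) ≡ 3 (mod 4).
But 0 ≢ 3 (mod 4), so 0 ∈ ℤ_{76} has no preimage. Thus f is not surjective.
Since f is not surjective, we find the least positive k with f(k) = f(0): this means 60k ≡ 0 (mod 76), i.e. 76 ∣ 60k. Since gcd(60, 76) = 4, dividing through by 4 this holds exactly when 19 ∣ 15k, and as gcd(15, 19) = 1, exactly when 19 ∣ k.
The smallest positive such k is 19.

19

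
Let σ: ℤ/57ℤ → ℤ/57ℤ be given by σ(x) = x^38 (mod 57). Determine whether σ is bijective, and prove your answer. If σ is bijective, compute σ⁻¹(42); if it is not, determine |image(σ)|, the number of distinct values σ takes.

σ(8): Repeated squaring mod 57: 8^1 ≡ 8, 8^2 ≡ 8² = 64 ≡ 7, 8^4 ≡ 7² = 49, 8^8 ≡ 49² = 2401 ≡ 7, 8^16 ≡ 7² = 49, 8^32 ≡ 49² = 2401 ≡ 7. Since 38 = 32 + 4 + 2, 8^38 ≡ 7·49·7: 7·49 = 343 ≡ 1, then 1·7 = 7. So 8^38 ≡ 7 (mod 57).
σ(11): Repeated squaring mod 57: 11^1 ≡ 11, 11^2 ≡ 11² = 121 ≡ 7, 11^4 ≡ 7² = 49, 11^8 ≡ 49² = 2401 ≡ 7, 11^16 ≡ 7² = 49, 11^32 ≡ 49² = 2401 ≡ 7. Since 38 = 32 + 4 + 2, 11^38 ≡ 7·49·7: 7·49 = 343 ≡ 1, then 1·7 = 7. So 11^38 ≡ 7 (mod 57).
So σ(8) = σ(11) = 7 while 8 ≠ 11, thus σ is not injective, hence not bijective.
Since σ is not bijective, we determine |image(σ)|. Computing x^38 mod 57 for each x (by repeated squaring, reducing mod 57 at every step), the values σ(0), σ(1), …, σ(56) are: 0, 1, 4, 9, 16, 25, 36, 49, 7, 24, 43, 7, 30, 55, 25, 54, 28, 4, 39, 19, 1, 42, 28, 16, 6, 55, 49, 45, 43, 43, 45, 49, 55, 6, 16, 28, 42, 1, 19, 39, 4, 28, 54, 25, 55, 30, 7, 43, 24, 7, 49, 36, 25, 16, 9, 4, 1.
The distinct values are {0, 1, 4, 6, 7, 9, 16, 19, 24, 25, 28, 30, 36, 39, 42, 43, 45, 49, 54, 55}; there are 20 of them.

20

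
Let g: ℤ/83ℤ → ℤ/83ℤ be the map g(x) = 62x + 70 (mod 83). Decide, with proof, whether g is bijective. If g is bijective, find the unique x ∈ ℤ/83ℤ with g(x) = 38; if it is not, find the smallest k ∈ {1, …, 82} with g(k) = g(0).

45

Recall: g is injective if g(u) = g(v) implies u = v.
Suppose g(u) = g(v) in ℤ/83ℤ. Then 62u + 70 ≡ 62v + 70 (mod 83), hence 62(u − v) ≡ 0 (mod 83).
Since gcd(62, 83) = 1, 62 is invertible modulo 83, hence u − v ≡ 0 (mod 83), i.e. u = v.
We now compute 62⁻¹ mod 83 explicitly. Euclid's algorithm: 83 = 1·62 + 21, 62 = 2·21 + 20, 21 = 1·20 + 1; back-substituting gives 1 = 79·62 − 59·83, so 62⁻¹ ≡ 79 (mod 83).
For any y ∈ ℤ/83ℤ, x = 79(y − 70) mod 83 satisfies g(x) = 62·79(y − 70) + 70 ≡ y (since 62·79 ≡ 1 mod 83). So every y has a preimage.
Hence g is bijective.
Since g is bijective, we find g⁻¹(38): we need 62x ≡ 38 − 70 ≡ 51 (mod 83). Using 62⁻¹ = 79: x ≡ 79·51 = 4029 = 48·83 + 45, so x = 45.
Check: g(45) = 62·45 + 70 = 2860 = 34·83 + 38 ≡ 38 (mod 83).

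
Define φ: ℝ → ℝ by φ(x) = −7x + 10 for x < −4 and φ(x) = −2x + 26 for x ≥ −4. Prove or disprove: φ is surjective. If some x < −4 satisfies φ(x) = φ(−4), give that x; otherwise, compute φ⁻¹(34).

Both pieces are strictly decreasing (slopes −7 and −2), so each is injective on its own interval.
The left piece maps (−∞, −4) onto (38, ∞); the right piece maps [−4, ∞) onto (−∞, 34].
The union (38, ∞) ∪ (−∞, 34] omits the interval between 38 and 34; in particular 38 has no preimage. So φ is not surjective.
Because the two images are disjoint, no x < −4 has φ(x) = φ(−4), so we compute φ⁻¹(34): 34 lies in (−∞, 34], so solve −2x + 26 = 34: x = (34 − 26)/(−2) = −4.

-4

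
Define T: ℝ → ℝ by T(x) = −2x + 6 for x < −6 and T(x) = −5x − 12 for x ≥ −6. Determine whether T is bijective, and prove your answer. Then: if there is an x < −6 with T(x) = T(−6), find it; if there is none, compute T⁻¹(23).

Both pieces are strictly decreasing (slopes −2 and −5), so each is injective on its own interval.
The left piece maps (−∞, −6) onto (18, ∞); the right piece maps [−6, ∞) onto (−∞, 18].
Since 18 = 18, the images partition ℝ: T is injective and surjective, hence bijective.
Because the two images are disjoint, no x < −6 has T(x) = T(−6), so we compute T⁻¹(23): 23 lies in (18, ∞), so solve −2x + 6 = 23: x = (23 − 6)/(−2) = −17/2.

-17/2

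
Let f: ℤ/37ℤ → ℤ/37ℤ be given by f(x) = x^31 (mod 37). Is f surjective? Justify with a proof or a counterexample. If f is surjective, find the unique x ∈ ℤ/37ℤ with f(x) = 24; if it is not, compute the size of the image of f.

Since 37 is prime, the nonzero elements of ℤ/37ℤ form a cyclic group of order 36.
As gcd(31, 36) = 1, raising to the 31st power is a bijection on this group: if s^31 ≡ t^31 then (st^{−1})^31 = 1, and the only element of order dividing gcd(31, 36) = 1 is 1, so s = t.
With f(0) = 0 this makes f injective on all of ℤ/37ℤ, hence bijective (finite equal-size domain and codomain). In particular f is surjective.
Since f is surjective, we find the preimage of 24. The inverse of x ↦ x^31 on (ℤ/37ℤ)^× is x ↦ x^7, because 31·7 = 217 = 6·36 + 1 ≡ 1 (mod 36) and x^{36} = 1 for x ≠ 0 (Fermat). So f⁻¹(24) = 24^7 mod 37.
Repeated squaring mod 37: 24^1 ≡ 24, 24^2 ≡ 24² = 576 ≡ 21, 24^4 ≡ 21² = 441 ≡ 34. Since 7 = 4 + 2 + 1, 24^7 ≡ 34·21·24: 34·21 = 714 ≡ 11, then 11·24 = 264 ≡ 5. So 24^7 ≡ 5 (mod 37).
Hence f⁻¹(24) = 5.

5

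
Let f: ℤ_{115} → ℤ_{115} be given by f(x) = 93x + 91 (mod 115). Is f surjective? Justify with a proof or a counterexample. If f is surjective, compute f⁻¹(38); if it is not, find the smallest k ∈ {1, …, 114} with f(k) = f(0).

39

Recall that f is surjective if every y in the codomain equals f(x) for some x in the domain.
Since gcd(93, 115) = 1, 93 is invertible modulo 115. Euclid's algorithm: 115 = 1·93 + 22, 93 = 4·22 + 5, 22 = 4·5 + 2, 5 = 2·2 + 1; back-substituting gives 1 = 47·93 − 38·115, so 93⁻¹ ≡ 47 (mod 115).
For any y ∈ ℤ_{115}, x = 47(y − 91) mod 115 satisfies f(x) = 93·47(y − 91) + 91 ≡ y (since 93·47 ≡ 1 mod 115). So every y has a preimage.
Hence f is surjective.
Since f is surjective, we find f⁻¹(38): we need 93x ≡ 38 − 91 ≡ 62 (mod 115). Using 93⁻¹ = 47: x ≡ 47·62 = 2914 = 25·115 + 39, so x = 39.
Check: f(39) = 93·39 + 91 = 3718 = 32·115 + 38 ≡ 38 (mod 115).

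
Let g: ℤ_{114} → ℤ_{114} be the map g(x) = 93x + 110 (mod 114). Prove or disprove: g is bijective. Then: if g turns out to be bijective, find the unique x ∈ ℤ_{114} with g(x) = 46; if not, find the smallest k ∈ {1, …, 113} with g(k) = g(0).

Recall that injectivity means: for all u, v in the domain, g(u) = g(v) implies u = v.
We have gcd(93, 114) = 3 > 1. Taking u = 0 and v = 38: g(0) = 110 and g(38) = 93·38 + 110 = 3644 ≡ 110 (mod 114).
So g(0) = g(38) while 0 ≠ 38, so g is not injective, hence not bijective.
Since g is not bijective, we find the least positive k with g(k) = g(0): this means 93k ≡ 0 (mod 114), i.e. 114 ∣ 93k. Since gcd(93, 114) = 3, dividing through by 3 this holds exactly when 38 ∣ 31k, and as gcd(31, 38) = 1, exactly when 38 ∣ k.
The smallest positive such k is 38.

38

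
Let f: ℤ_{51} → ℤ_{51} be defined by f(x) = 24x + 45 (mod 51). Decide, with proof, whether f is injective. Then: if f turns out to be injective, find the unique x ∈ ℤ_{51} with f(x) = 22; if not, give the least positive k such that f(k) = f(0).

We have gcd(24, 51) = 3 > 1. Taking x_1 = 0 and x_2 = 17: f(0) = 45 and f(17) = 24·17 + 45 = 453 ≡ 45 (mod 51).
So f(0) = f(17) while 0 ≠ 17, therefore f is not injective.
Since f is not injective, we find the least positive k with f(k) = f(0): this means 24k ≡ 0 (mod 51), i.e. 51 ∣ 24k. Since gcd(24, 51) = 3, dividing through by 3 this holds exactly when 17 ∣ 8k, and as gcd(8, 17) = 1, exactly when 17 ∣ k.
The smallest positive such k is 17.

17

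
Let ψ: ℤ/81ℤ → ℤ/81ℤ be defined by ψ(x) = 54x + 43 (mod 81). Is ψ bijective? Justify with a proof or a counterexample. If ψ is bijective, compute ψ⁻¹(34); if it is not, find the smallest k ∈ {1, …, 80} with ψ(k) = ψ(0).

We have gcd(54, 81) = 27 > 1. Taking a = 0 and b = 3: ψ(0) = 43 and ψ(3) = 54·3 + 43 = 205 ≡ 43 (mod 81).
So ψ(0) = ψ(3) while 0 ≠ 3, thus ψ is not injective, hence not bijective.
Since ψ is not bijective, we find the least positive k with ψ(k) = ψ(0): this means 54k ≡ 0 (mod 81), i.e. 81 ∣ 54k. Since gcd(54, 81) = 27, dividing through by 27 this holds exactly when 3 ∣ 2k, and as gcd(2, 3) = 1, exactly when 3 ∣ k.
The smallest positive such k is 3.

3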